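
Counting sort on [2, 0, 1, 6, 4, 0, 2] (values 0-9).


Input: [2, 0, 1, 6, 4, 0, 2]
Counts: [2, 1, 2, 0, 1, 0, 1, 0, 0, 0]

Sorted: [0, 0, 1, 2, 2, 4, 6]


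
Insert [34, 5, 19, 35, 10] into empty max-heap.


Insert 34: [34]
Insert 5: [34, 5]
Insert 19: [34, 5, 19]
Insert 35: [35, 34, 19, 5]
Insert 10: [35, 34, 19, 5, 10]

Final heap: [35, 34, 19, 5, 10]


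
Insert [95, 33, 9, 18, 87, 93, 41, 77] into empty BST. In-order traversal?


Insert 95: root
Insert 33: L from 95
Insert 9: L from 95 -> L from 33
Insert 18: L from 95 -> L from 33 -> R from 9
Insert 87: L from 95 -> R from 33
Insert 93: L from 95 -> R from 33 -> R from 87
Insert 41: L from 95 -> R from 33 -> L from 87
Insert 77: L from 95 -> R from 33 -> L from 87 -> R from 41

In-order: [9, 18, 33, 41, 77, 87, 93, 95]


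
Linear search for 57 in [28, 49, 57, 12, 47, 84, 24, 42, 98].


i=0: 28!=57
i=1: 49!=57
i=2: 57==57 found!

Found at 2, 3 comps


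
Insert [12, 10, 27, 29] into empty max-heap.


Insert 12: [12]
Insert 10: [12, 10]
Insert 27: [27, 10, 12]
Insert 29: [29, 27, 12, 10]

Final heap: [29, 27, 12, 10]


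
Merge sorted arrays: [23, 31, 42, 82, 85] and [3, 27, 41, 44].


Take 3 from B
Take 23 from A
Take 27 from B
Take 31 from A
Take 41 from B
Take 42 from A
Take 44 from B

Merged: [3, 23, 27, 31, 41, 42, 44, 82, 85]


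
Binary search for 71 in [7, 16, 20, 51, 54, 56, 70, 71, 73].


Step 1: lo=0, hi=8, mid=4, val=54
Step 2: lo=5, hi=8, mid=6, val=70
Step 3: lo=7, hi=8, mid=7, val=71

Found at index 7


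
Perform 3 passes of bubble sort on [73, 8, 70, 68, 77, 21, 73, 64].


Initial: [73, 8, 70, 68, 77, 21, 73, 64]
Pass 1: [8, 70, 68, 73, 21, 73, 64, 77] (6 swaps)
Pass 2: [8, 68, 70, 21, 73, 64, 73, 77] (3 swaps)
Pass 3: [8, 68, 21, 70, 64, 73, 73, 77] (2 swaps)

After 3 passes: [8, 68, 21, 70, 64, 73, 73, 77]


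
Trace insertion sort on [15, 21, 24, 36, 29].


Initial: [15, 21, 24, 36, 29]
Insert 21: [15, 21, 24, 36, 29]
Insert 24: [15, 21, 24, 36, 29]
Insert 36: [15, 21, 24, 36, 29]
Insert 29: [15, 21, 24, 29, 36]

Sorted: [15, 21, 24, 29, 36]


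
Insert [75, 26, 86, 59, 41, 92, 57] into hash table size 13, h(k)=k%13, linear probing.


Insert 75: h=10 -> slot 10
Insert 26: h=0 -> slot 0
Insert 86: h=8 -> slot 8
Insert 59: h=7 -> slot 7
Insert 41: h=2 -> slot 2
Insert 92: h=1 -> slot 1
Insert 57: h=5 -> slot 5

Table: [26, 92, 41, None, None, 57, None, 59, 86, None, 75, None, None]


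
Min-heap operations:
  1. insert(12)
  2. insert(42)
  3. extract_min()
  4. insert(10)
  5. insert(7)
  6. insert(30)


insert(12) -> [12]
insert(42) -> [12, 42]
extract_min()->12, [42]
insert(10) -> [10, 42]
insert(7) -> [7, 42, 10]
insert(30) -> [7, 30, 10, 42]

Final heap: [7, 30, 10, 42]


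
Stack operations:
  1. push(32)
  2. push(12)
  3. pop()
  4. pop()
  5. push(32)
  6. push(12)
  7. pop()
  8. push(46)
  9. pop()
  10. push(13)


push(32) -> [32]
push(12) -> [32, 12]
pop()->12, [32]
pop()->32, []
push(32) -> [32]
push(12) -> [32, 12]
pop()->12, [32]
push(46) -> [32, 46]
pop()->46, [32]
push(13) -> [32, 13]

Final stack: [32, 13]


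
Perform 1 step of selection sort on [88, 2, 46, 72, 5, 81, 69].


Initial: [88, 2, 46, 72, 5, 81, 69]
Step 1: min=2 at 1
  Swap: [2, 88, 46, 72, 5, 81, 69]

After 1 step: [2, 88, 46, 72, 5, 81, 69]


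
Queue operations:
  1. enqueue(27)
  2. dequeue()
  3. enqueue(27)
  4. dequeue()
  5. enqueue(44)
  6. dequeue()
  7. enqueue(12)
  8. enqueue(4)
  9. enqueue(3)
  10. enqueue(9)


enqueue(27) -> [27]
dequeue()->27, []
enqueue(27) -> [27]
dequeue()->27, []
enqueue(44) -> [44]
dequeue()->44, []
enqueue(12) -> [12]
enqueue(4) -> [12, 4]
enqueue(3) -> [12, 4, 3]
enqueue(9) -> [12, 4, 3, 9]

Final queue: [12, 4, 3, 9]


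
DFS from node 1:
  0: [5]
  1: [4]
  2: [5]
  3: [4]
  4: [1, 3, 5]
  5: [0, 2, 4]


Visit 1, push [4]
Visit 4, push [5, 3]
Visit 3, push []
Visit 5, push [2, 0]
Visit 0, push []
Visit 2, push []

DFS order: [1, 4, 3, 5, 0, 2]


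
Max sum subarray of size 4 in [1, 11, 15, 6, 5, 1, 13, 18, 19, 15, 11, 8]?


[0:4]: 33
[1:5]: 37
[2:6]: 27
[3:7]: 25
[4:8]: 37
[5:9]: 51
[6:10]: 65
[7:11]: 63
[8:12]: 53

Max: 65 at [6:10]


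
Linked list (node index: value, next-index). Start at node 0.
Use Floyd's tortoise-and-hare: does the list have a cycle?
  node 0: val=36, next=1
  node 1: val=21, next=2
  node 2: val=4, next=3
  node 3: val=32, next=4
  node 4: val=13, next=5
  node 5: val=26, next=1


Floyd's tortoise (slow, +1) and hare (fast, +2):
  init: slow=0, fast=0
  step 1: slow=1, fast=2
  step 2: slow=2, fast=4
  step 3: slow=3, fast=1
  step 4: slow=4, fast=3
  step 5: slow=5, fast=5
  slow == fast at node 5: cycle detected

Cycle: yes


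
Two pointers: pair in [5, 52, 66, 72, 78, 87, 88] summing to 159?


lo=0(5)+hi=6(88)=93
lo=1(52)+hi=6(88)=140
lo=2(66)+hi=6(88)=154
lo=3(72)+hi=6(88)=160
lo=3(72)+hi=5(87)=159

Yes: 72+87=159


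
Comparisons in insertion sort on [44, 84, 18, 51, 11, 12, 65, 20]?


Algorithm: insertion sort
Input: [44, 84, 18, 51, 11, 12, 65, 20]
Sorted: [11, 12, 18, 20, 44, 51, 65, 84]

21


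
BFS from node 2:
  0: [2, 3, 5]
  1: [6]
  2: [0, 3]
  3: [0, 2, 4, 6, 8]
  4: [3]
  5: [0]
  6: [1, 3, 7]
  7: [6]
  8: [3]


Visit 2, enqueue [0, 3]
Visit 0, enqueue [5]
Visit 3, enqueue [4, 6, 8]
Visit 5, enqueue []
Visit 4, enqueue []
Visit 6, enqueue [1, 7]
Visit 8, enqueue []
Visit 1, enqueue []
Visit 7, enqueue []

BFS order: [2, 0, 3, 5, 4, 6, 8, 1, 7]


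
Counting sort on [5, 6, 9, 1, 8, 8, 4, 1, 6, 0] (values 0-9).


Input: [5, 6, 9, 1, 8, 8, 4, 1, 6, 0]
Counts: [1, 2, 0, 0, 1, 1, 2, 0, 2, 1]

Sorted: [0, 1, 1, 4, 5, 6, 6, 8, 8, 9]


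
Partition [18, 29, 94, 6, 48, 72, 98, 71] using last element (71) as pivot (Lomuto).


Pivot: 71
  18 <= 71: advance i (no swap)
  29 <= 71: advance i (no swap)
  6 <= 71: swap -> [18, 29, 6, 94, 48, 72, 98, 71]
  48 <= 71: swap -> [18, 29, 6, 48, 94, 72, 98, 71]
Place pivot at 4: [18, 29, 6, 48, 71, 72, 98, 94]

Partitioned: [18, 29, 6, 48, 71, 72, 98, 94]


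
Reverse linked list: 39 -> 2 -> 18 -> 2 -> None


Step 1: curr=39, set curr.next=prev(None) | reversed so far: 39
Step 2: curr=2, set curr.next=prev(39) | reversed so far: 2 -> 39
Step 3: curr=18, set curr.next=prev(2) | reversed so far: 18 -> 2 -> 39
Step 4: curr=2, set curr.next=prev(18) | reversed so far: 2 -> 18 -> 2 -> 39

2 -> 18 -> 2 -> 39 -> None


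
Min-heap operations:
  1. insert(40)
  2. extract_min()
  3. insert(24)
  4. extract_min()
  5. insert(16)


insert(40) -> [40]
extract_min()->40, []
insert(24) -> [24]
extract_min()->24, []
insert(16) -> [16]

Final heap: [16]


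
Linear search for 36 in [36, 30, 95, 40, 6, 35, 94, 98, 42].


i=0: 36==36 found!

Found at 0, 1 comps


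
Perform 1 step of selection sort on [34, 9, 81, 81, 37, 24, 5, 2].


Initial: [34, 9, 81, 81, 37, 24, 5, 2]
Step 1: min=2 at 7
  Swap: [2, 9, 81, 81, 37, 24, 5, 34]

After 1 step: [2, 9, 81, 81, 37, 24, 5, 34]


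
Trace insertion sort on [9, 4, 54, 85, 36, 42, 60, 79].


Initial: [9, 4, 54, 85, 36, 42, 60, 79]
Insert 4: [4, 9, 54, 85, 36, 42, 60, 79]
Insert 54: [4, 9, 54, 85, 36, 42, 60, 79]
Insert 85: [4, 9, 54, 85, 36, 42, 60, 79]
Insert 36: [4, 9, 36, 54, 85, 42, 60, 79]
Insert 42: [4, 9, 36, 42, 54, 85, 60, 79]
Insert 60: [4, 9, 36, 42, 54, 60, 85, 79]
Insert 79: [4, 9, 36, 42, 54, 60, 79, 85]

Sorted: [4, 9, 36, 42, 54, 60, 79, 85]


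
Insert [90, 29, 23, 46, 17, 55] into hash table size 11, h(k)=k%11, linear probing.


Insert 90: h=2 -> slot 2
Insert 29: h=7 -> slot 7
Insert 23: h=1 -> slot 1
Insert 46: h=2, 1 probes -> slot 3
Insert 17: h=6 -> slot 6
Insert 55: h=0 -> slot 0

Table: [55, 23, 90, 46, None, None, 17, 29, None, None, None]


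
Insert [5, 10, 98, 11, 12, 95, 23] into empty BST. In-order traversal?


Insert 5: root
Insert 10: R from 5
Insert 98: R from 5 -> R from 10
Insert 11: R from 5 -> R from 10 -> L from 98
Insert 12: R from 5 -> R from 10 -> L from 98 -> R from 11
Insert 95: R from 5 -> R from 10 -> L from 98 -> R from 11 -> R from 12
Insert 23: R from 5 -> R from 10 -> L from 98 -> R from 11 -> R from 12 -> L from 95

In-order: [5, 10, 11, 12, 23, 95, 98]


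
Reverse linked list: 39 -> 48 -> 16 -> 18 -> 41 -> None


Step 1: curr=39, set curr.next=prev(None) | reversed so far: 39
Step 2: curr=48, set curr.next=prev(39) | reversed so far: 48 -> 39
Step 3: curr=16, set curr.next=prev(48) | reversed so far: 16 -> 48 -> 39
Step 4: curr=18, set curr.next=prev(16) | reversed so far: 18 -> 16 -> 48 -> 39
Step 5: curr=41, set curr.next=prev(18) | reversed so far: 41 -> 18 -> 16 -> 48 -> 39

41 -> 18 -> 16 -> 48 -> 39 -> None


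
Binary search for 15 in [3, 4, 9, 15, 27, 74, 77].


Step 1: lo=0, hi=6, mid=3, val=15

Found at index 3


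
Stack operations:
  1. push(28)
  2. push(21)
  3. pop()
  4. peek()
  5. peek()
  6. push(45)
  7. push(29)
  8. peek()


push(28) -> [28]
push(21) -> [28, 21]
pop()->21, [28]
peek()->28
peek()->28
push(45) -> [28, 45]
push(29) -> [28, 45, 29]
peek()->29

Final stack: [28, 45, 29]


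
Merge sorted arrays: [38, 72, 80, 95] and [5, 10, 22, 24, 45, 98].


Take 5 from B
Take 10 from B
Take 22 from B
Take 24 from B
Take 38 from A
Take 45 from B
Take 72 from A
Take 80 from A
Take 95 from A

Merged: [5, 10, 22, 24, 38, 45, 72, 80, 95, 98]


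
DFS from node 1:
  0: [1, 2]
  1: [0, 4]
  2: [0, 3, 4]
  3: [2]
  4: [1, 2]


Visit 1, push [4, 0]
Visit 0, push [2]
Visit 2, push [4, 3]
Visit 3, push []
Visit 4, push []

DFS order: [1, 0, 2, 3, 4]


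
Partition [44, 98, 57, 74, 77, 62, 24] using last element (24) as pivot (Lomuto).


Pivot: 24
Place pivot at 0: [24, 98, 57, 74, 77, 62, 44]

Partitioned: [24, 98, 57, 74, 77, 62, 44]


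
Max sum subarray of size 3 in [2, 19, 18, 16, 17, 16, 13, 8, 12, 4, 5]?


[0:3]: 39
[1:4]: 53
[2:5]: 51
[3:6]: 49
[4:7]: 46
[5:8]: 37
[6:9]: 33
[7:10]: 24
[8:11]: 21

Max: 53 at [1:4]


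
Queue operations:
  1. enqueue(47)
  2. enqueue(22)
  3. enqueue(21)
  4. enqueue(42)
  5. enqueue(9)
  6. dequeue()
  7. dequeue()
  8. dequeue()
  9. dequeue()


enqueue(47) -> [47]
enqueue(22) -> [47, 22]
enqueue(21) -> [47, 22, 21]
enqueue(42) -> [47, 22, 21, 42]
enqueue(9) -> [47, 22, 21, 42, 9]
dequeue()->47, [22, 21, 42, 9]
dequeue()->22, [21, 42, 9]
dequeue()->21, [42, 9]
dequeue()->42, [9]

Final queue: [9]


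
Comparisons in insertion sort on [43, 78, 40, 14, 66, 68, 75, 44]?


Algorithm: insertion sort
Input: [43, 78, 40, 14, 66, 68, 75, 44]
Sorted: [14, 40, 43, 44, 66, 68, 75, 78]

17


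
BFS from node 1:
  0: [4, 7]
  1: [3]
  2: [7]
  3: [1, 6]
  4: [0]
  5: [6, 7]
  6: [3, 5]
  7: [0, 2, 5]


Visit 1, enqueue [3]
Visit 3, enqueue [6]
Visit 6, enqueue [5]
Visit 5, enqueue [7]
Visit 7, enqueue [0, 2]
Visit 0, enqueue [4]
Visit 2, enqueue []
Visit 4, enqueue []

BFS order: [1, 3, 6, 5, 7, 0, 2, 4]


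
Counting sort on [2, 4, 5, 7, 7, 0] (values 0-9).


Input: [2, 4, 5, 7, 7, 0]
Counts: [1, 0, 1, 0, 1, 1, 0, 2, 0, 0]

Sorted: [0, 2, 4, 5, 7, 7]


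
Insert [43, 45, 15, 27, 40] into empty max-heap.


Insert 43: [43]
Insert 45: [45, 43]
Insert 15: [45, 43, 15]
Insert 27: [45, 43, 15, 27]
Insert 40: [45, 43, 15, 27, 40]

Final heap: [45, 43, 15, 27, 40]


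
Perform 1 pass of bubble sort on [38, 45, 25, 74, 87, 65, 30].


Initial: [38, 45, 25, 74, 87, 65, 30]
Pass 1: [38, 25, 45, 74, 65, 30, 87] (3 swaps)

After 1 pass: [38, 25, 45, 74, 65, 30, 87]


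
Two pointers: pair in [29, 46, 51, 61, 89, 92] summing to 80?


lo=0(29)+hi=5(92)=121
lo=0(29)+hi=4(89)=118
lo=0(29)+hi=3(61)=90
lo=0(29)+hi=2(51)=80

Yes: 29+51=80


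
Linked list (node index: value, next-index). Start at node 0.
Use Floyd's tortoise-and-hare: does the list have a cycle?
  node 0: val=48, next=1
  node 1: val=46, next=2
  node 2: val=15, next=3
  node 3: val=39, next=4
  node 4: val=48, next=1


Floyd's tortoise (slow, +1) and hare (fast, +2):
  init: slow=0, fast=0
  step 1: slow=1, fast=2
  step 2: slow=2, fast=4
  step 3: slow=3, fast=2
  step 4: slow=4, fast=4
  slow == fast at node 4: cycle detected

Cycle: yes


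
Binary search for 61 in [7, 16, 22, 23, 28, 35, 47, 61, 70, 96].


Step 1: lo=0, hi=9, mid=4, val=28
Step 2: lo=5, hi=9, mid=7, val=61

Found at index 7


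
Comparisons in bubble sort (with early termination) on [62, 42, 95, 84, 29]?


Algorithm: bubble sort (with early termination)
Input: [62, 42, 95, 84, 29]
Sorted: [29, 42, 62, 84, 95]

10


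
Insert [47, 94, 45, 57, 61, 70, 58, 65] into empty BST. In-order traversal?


Insert 47: root
Insert 94: R from 47
Insert 45: L from 47
Insert 57: R from 47 -> L from 94
Insert 61: R from 47 -> L from 94 -> R from 57
Insert 70: R from 47 -> L from 94 -> R from 57 -> R from 61
Insert 58: R from 47 -> L from 94 -> R from 57 -> L from 61
Insert 65: R from 47 -> L from 94 -> R from 57 -> R from 61 -> L from 70

In-order: [45, 47, 57, 58, 61, 65, 70, 94]


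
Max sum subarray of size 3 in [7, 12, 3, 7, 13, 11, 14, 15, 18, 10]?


[0:3]: 22
[1:4]: 22
[2:5]: 23
[3:6]: 31
[4:7]: 38
[5:8]: 40
[6:9]: 47
[7:10]: 43

Max: 47 at [6:9]


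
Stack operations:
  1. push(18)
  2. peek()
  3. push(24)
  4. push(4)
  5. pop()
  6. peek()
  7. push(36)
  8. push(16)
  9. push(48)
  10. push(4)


push(18) -> [18]
peek()->18
push(24) -> [18, 24]
push(4) -> [18, 24, 4]
pop()->4, [18, 24]
peek()->24
push(36) -> [18, 24, 36]
push(16) -> [18, 24, 36, 16]
push(48) -> [18, 24, 36, 16, 48]
push(4) -> [18, 24, 36, 16, 48, 4]

Final stack: [18, 24, 36, 16, 48, 4]


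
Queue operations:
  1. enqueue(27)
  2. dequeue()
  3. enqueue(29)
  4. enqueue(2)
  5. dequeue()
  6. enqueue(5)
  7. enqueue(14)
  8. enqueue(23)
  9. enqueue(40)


enqueue(27) -> [27]
dequeue()->27, []
enqueue(29) -> [29]
enqueue(2) -> [29, 2]
dequeue()->29, [2]
enqueue(5) -> [2, 5]
enqueue(14) -> [2, 5, 14]
enqueue(23) -> [2, 5, 14, 23]
enqueue(40) -> [2, 5, 14, 23, 40]

Final queue: [2, 5, 14, 23, 40]


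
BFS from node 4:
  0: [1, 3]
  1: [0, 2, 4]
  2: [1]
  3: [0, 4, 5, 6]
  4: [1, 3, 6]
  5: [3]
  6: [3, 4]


Visit 4, enqueue [1, 3, 6]
Visit 1, enqueue [0, 2]
Visit 3, enqueue [5]
Visit 6, enqueue []
Visit 0, enqueue []
Visit 2, enqueue []
Visit 5, enqueue []

BFS order: [4, 1, 3, 6, 0, 2, 5]


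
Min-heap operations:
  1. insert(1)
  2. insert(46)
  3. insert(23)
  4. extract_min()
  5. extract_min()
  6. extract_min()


insert(1) -> [1]
insert(46) -> [1, 46]
insert(23) -> [1, 46, 23]
extract_min()->1, [23, 46]
extract_min()->23, [46]
extract_min()->46, []

Final heap: []


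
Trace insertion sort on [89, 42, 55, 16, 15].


Initial: [89, 42, 55, 16, 15]
Insert 42: [42, 89, 55, 16, 15]
Insert 55: [42, 55, 89, 16, 15]
Insert 16: [16, 42, 55, 89, 15]
Insert 15: [15, 16, 42, 55, 89]

Sorted: [15, 16, 42, 55, 89]


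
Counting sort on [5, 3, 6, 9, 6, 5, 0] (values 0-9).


Input: [5, 3, 6, 9, 6, 5, 0]
Counts: [1, 0, 0, 1, 0, 2, 2, 0, 0, 1]

Sorted: [0, 3, 5, 5, 6, 6, 9]


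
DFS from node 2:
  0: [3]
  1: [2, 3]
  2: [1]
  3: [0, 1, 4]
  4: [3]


Visit 2, push [1]
Visit 1, push [3]
Visit 3, push [4, 0]
Visit 0, push []
Visit 4, push []

DFS order: [2, 1, 3, 0, 4]


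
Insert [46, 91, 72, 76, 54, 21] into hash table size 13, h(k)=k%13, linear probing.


Insert 46: h=7 -> slot 7
Insert 91: h=0 -> slot 0
Insert 72: h=7, 1 probes -> slot 8
Insert 76: h=11 -> slot 11
Insert 54: h=2 -> slot 2
Insert 21: h=8, 1 probes -> slot 9

Table: [91, None, 54, None, None, None, None, 46, 72, 21, None, 76, None]


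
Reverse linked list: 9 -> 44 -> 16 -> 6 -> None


Step 1: curr=9, set curr.next=prev(None) | reversed so far: 9
Step 2: curr=44, set curr.next=prev(9) | reversed so far: 44 -> 9
Step 3: curr=16, set curr.next=prev(44) | reversed so far: 16 -> 44 -> 9
Step 4: curr=6, set curr.next=prev(16) | reversed so far: 6 -> 16 -> 44 -> 9

6 -> 16 -> 44 -> 9 -> None


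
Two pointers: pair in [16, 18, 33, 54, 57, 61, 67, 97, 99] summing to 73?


lo=0(16)+hi=8(99)=115
lo=0(16)+hi=7(97)=113
lo=0(16)+hi=6(67)=83
lo=0(16)+hi=5(61)=77
lo=0(16)+hi=4(57)=73

Yes: 16+57=73


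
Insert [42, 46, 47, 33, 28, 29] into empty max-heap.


Insert 42: [42]
Insert 46: [46, 42]
Insert 47: [47, 42, 46]
Insert 33: [47, 42, 46, 33]
Insert 28: [47, 42, 46, 33, 28]
Insert 29: [47, 42, 46, 33, 28, 29]

Final heap: [47, 42, 46, 33, 28, 29]


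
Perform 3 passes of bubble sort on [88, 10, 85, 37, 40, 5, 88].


Initial: [88, 10, 85, 37, 40, 5, 88]
Pass 1: [10, 85, 37, 40, 5, 88, 88] (5 swaps)
Pass 2: [10, 37, 40, 5, 85, 88, 88] (3 swaps)
Pass 3: [10, 37, 5, 40, 85, 88, 88] (1 swaps)

After 3 passes: [10, 37, 5, 40, 85, 88, 88]


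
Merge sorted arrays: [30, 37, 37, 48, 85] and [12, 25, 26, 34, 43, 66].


Take 12 from B
Take 25 from B
Take 26 from B
Take 30 from A
Take 34 from B
Take 37 from A
Take 37 from A
Take 43 from B
Take 48 from A
Take 66 from B

Merged: [12, 25, 26, 30, 34, 37, 37, 43, 48, 66, 85]


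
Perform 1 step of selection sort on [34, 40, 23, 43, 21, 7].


Initial: [34, 40, 23, 43, 21, 7]
Step 1: min=7 at 5
  Swap: [7, 40, 23, 43, 21, 34]

After 1 step: [7, 40, 23, 43, 21, 34]


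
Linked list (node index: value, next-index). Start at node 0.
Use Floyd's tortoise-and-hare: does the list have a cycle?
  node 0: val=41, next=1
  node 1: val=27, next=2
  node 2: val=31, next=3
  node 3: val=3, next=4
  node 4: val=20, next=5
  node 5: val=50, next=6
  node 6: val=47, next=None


Floyd's tortoise (slow, +1) and hare (fast, +2):
  init: slow=0, fast=0
  step 1: slow=1, fast=2
  step 2: slow=2, fast=4
  step 3: slow=3, fast=6
  step 4: fast -> None, no cycle

Cycle: no


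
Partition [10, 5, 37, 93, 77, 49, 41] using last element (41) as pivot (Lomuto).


Pivot: 41
  10 <= 41: advance i (no swap)
  5 <= 41: advance i (no swap)
  37 <= 41: advance i (no swap)
Place pivot at 3: [10, 5, 37, 41, 77, 49, 93]

Partitioned: [10, 5, 37, 41, 77, 49, 93]


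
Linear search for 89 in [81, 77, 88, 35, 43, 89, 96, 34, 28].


i=0: 81!=89
i=1: 77!=89
i=2: 88!=89
i=3: 35!=89
i=4: 43!=89
i=5: 89==89 found!

Found at 5, 6 comps


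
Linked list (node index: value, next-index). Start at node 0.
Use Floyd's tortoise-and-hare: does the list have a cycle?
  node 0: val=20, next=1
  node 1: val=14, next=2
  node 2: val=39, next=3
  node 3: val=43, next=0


Floyd's tortoise (slow, +1) and hare (fast, +2):
  init: slow=0, fast=0
  step 1: slow=1, fast=2
  step 2: slow=2, fast=0
  step 3: slow=3, fast=2
  step 4: slow=0, fast=0
  slow == fast at node 0: cycle detected

Cycle: yes


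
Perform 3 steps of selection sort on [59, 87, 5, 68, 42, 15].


Initial: [59, 87, 5, 68, 42, 15]
Step 1: min=5 at 2
  Swap: [5, 87, 59, 68, 42, 15]
Step 2: min=15 at 5
  Swap: [5, 15, 59, 68, 42, 87]
Step 3: min=42 at 4
  Swap: [5, 15, 42, 68, 59, 87]

After 3 steps: [5, 15, 42, 68, 59, 87]


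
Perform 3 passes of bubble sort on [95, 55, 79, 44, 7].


Initial: [95, 55, 79, 44, 7]
Pass 1: [55, 79, 44, 7, 95] (4 swaps)
Pass 2: [55, 44, 7, 79, 95] (2 swaps)
Pass 3: [44, 7, 55, 79, 95] (2 swaps)

After 3 passes: [44, 7, 55, 79, 95]


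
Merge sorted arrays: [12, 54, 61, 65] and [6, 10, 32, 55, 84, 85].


Take 6 from B
Take 10 from B
Take 12 from A
Take 32 from B
Take 54 from A
Take 55 from B
Take 61 from A
Take 65 from A

Merged: [6, 10, 12, 32, 54, 55, 61, 65, 84, 85]


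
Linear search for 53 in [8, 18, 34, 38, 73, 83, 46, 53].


i=0: 8!=53
i=1: 18!=53
i=2: 34!=53
i=3: 38!=53
i=4: 73!=53
i=5: 83!=53
i=6: 46!=53
i=7: 53==53 found!

Found at 7, 8 comps


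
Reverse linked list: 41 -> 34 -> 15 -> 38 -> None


Step 1: curr=41, set curr.next=prev(None) | reversed so far: 41
Step 2: curr=34, set curr.next=prev(41) | reversed so far: 34 -> 41
Step 3: curr=15, set curr.next=prev(34) | reversed so far: 15 -> 34 -> 41
Step 4: curr=38, set curr.next=prev(15) | reversed so far: 38 -> 15 -> 34 -> 41

38 -> 15 -> 34 -> 41 -> None


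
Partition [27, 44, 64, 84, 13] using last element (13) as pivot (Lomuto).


Pivot: 13
Place pivot at 0: [13, 44, 64, 84, 27]

Partitioned: [13, 44, 64, 84, 27]


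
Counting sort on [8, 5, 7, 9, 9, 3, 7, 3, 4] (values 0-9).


Input: [8, 5, 7, 9, 9, 3, 7, 3, 4]
Counts: [0, 0, 0, 2, 1, 1, 0, 2, 1, 2]

Sorted: [3, 3, 4, 5, 7, 7, 8, 9, 9]


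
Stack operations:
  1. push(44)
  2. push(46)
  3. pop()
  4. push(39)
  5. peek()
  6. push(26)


push(44) -> [44]
push(46) -> [44, 46]
pop()->46, [44]
push(39) -> [44, 39]
peek()->39
push(26) -> [44, 39, 26]

Final stack: [44, 39, 26]


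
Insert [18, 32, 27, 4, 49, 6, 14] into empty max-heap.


Insert 18: [18]
Insert 32: [32, 18]
Insert 27: [32, 18, 27]
Insert 4: [32, 18, 27, 4]
Insert 49: [49, 32, 27, 4, 18]
Insert 6: [49, 32, 27, 4, 18, 6]
Insert 14: [49, 32, 27, 4, 18, 6, 14]

Final heap: [49, 32, 27, 4, 18, 6, 14]


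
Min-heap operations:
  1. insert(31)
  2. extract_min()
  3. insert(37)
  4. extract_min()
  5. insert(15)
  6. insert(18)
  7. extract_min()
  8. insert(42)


insert(31) -> [31]
extract_min()->31, []
insert(37) -> [37]
extract_min()->37, []
insert(15) -> [15]
insert(18) -> [15, 18]
extract_min()->15, [18]
insert(42) -> [18, 42]

Final heap: [18, 42]


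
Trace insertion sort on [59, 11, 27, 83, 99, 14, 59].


Initial: [59, 11, 27, 83, 99, 14, 59]
Insert 11: [11, 59, 27, 83, 99, 14, 59]
Insert 27: [11, 27, 59, 83, 99, 14, 59]
Insert 83: [11, 27, 59, 83, 99, 14, 59]
Insert 99: [11, 27, 59, 83, 99, 14, 59]
Insert 14: [11, 14, 27, 59, 83, 99, 59]
Insert 59: [11, 14, 27, 59, 59, 83, 99]

Sorted: [11, 14, 27, 59, 59, 83, 99]


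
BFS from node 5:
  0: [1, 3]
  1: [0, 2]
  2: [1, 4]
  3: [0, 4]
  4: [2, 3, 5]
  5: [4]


Visit 5, enqueue [4]
Visit 4, enqueue [2, 3]
Visit 2, enqueue [1]
Visit 3, enqueue [0]
Visit 1, enqueue []
Visit 0, enqueue []

BFS order: [5, 4, 2, 3, 1, 0]


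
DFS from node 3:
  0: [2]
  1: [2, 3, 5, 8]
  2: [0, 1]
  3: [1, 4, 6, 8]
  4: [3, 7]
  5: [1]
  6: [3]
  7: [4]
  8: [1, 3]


Visit 3, push [8, 6, 4, 1]
Visit 1, push [8, 5, 2]
Visit 2, push [0]
Visit 0, push []
Visit 5, push []
Visit 8, push []
Visit 4, push [7]
Visit 7, push []
Visit 6, push []

DFS order: [3, 1, 2, 0, 5, 8, 4, 7, 6]


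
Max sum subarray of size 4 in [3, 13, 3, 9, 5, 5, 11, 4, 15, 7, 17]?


[0:4]: 28
[1:5]: 30
[2:6]: 22
[3:7]: 30
[4:8]: 25
[5:9]: 35
[6:10]: 37
[7:11]: 43

Max: 43 at [7:11]


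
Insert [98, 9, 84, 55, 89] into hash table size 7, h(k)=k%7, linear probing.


Insert 98: h=0 -> slot 0
Insert 9: h=2 -> slot 2
Insert 84: h=0, 1 probes -> slot 1
Insert 55: h=6 -> slot 6
Insert 89: h=5 -> slot 5

Table: [98, 84, 9, None, None, 89, 55]


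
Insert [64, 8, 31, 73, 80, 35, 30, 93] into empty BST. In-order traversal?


Insert 64: root
Insert 8: L from 64
Insert 31: L from 64 -> R from 8
Insert 73: R from 64
Insert 80: R from 64 -> R from 73
Insert 35: L from 64 -> R from 8 -> R from 31
Insert 30: L from 64 -> R from 8 -> L from 31
Insert 93: R from 64 -> R from 73 -> R from 80

In-order: [8, 30, 31, 35, 64, 73, 80, 93]


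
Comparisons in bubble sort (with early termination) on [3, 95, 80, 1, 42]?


Algorithm: bubble sort (with early termination)
Input: [3, 95, 80, 1, 42]
Sorted: [1, 3, 42, 80, 95]

10


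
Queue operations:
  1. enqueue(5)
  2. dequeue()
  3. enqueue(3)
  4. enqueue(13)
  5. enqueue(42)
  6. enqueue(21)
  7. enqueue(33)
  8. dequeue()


enqueue(5) -> [5]
dequeue()->5, []
enqueue(3) -> [3]
enqueue(13) -> [3, 13]
enqueue(42) -> [3, 13, 42]
enqueue(21) -> [3, 13, 42, 21]
enqueue(33) -> [3, 13, 42, 21, 33]
dequeue()->3, [13, 42, 21, 33]

Final queue: [13, 42, 21, 33]


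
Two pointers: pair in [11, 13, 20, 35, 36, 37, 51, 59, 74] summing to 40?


lo=0(11)+hi=8(74)=85
lo=0(11)+hi=7(59)=70
lo=0(11)+hi=6(51)=62
lo=0(11)+hi=5(37)=48
lo=0(11)+hi=4(36)=47
lo=0(11)+hi=3(35)=46
lo=0(11)+hi=2(20)=31
lo=1(13)+hi=2(20)=33

No pair found


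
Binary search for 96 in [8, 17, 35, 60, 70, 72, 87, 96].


Step 1: lo=0, hi=7, mid=3, val=60
Step 2: lo=4, hi=7, mid=5, val=72
Step 3: lo=6, hi=7, mid=6, val=87
Step 4: lo=7, hi=7, mid=7, val=96

Found at index 7


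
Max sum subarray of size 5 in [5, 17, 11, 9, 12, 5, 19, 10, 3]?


[0:5]: 54
[1:6]: 54
[2:7]: 56
[3:8]: 55
[4:9]: 49

Max: 56 at [2:7]


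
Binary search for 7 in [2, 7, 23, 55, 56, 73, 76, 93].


Step 1: lo=0, hi=7, mid=3, val=55
Step 2: lo=0, hi=2, mid=1, val=7

Found at index 1


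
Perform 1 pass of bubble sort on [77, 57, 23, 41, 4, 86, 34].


Initial: [77, 57, 23, 41, 4, 86, 34]
Pass 1: [57, 23, 41, 4, 77, 34, 86] (5 swaps)

After 1 pass: [57, 23, 41, 4, 77, 34, 86]


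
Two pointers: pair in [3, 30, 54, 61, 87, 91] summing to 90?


lo=0(3)+hi=5(91)=94
lo=0(3)+hi=4(87)=90

Yes: 3+87=90


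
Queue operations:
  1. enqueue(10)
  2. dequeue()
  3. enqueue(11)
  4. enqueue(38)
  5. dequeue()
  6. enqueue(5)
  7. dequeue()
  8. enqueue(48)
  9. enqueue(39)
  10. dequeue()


enqueue(10) -> [10]
dequeue()->10, []
enqueue(11) -> [11]
enqueue(38) -> [11, 38]
dequeue()->11, [38]
enqueue(5) -> [38, 5]
dequeue()->38, [5]
enqueue(48) -> [5, 48]
enqueue(39) -> [5, 48, 39]
dequeue()->5, [48, 39]

Final queue: [48, 39]


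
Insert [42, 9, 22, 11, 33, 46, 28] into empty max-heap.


Insert 42: [42]
Insert 9: [42, 9]
Insert 22: [42, 9, 22]
Insert 11: [42, 11, 22, 9]
Insert 33: [42, 33, 22, 9, 11]
Insert 46: [46, 33, 42, 9, 11, 22]
Insert 28: [46, 33, 42, 9, 11, 22, 28]

Final heap: [46, 33, 42, 9, 11, 22, 28]


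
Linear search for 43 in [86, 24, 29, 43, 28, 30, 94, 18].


i=0: 86!=43
i=1: 24!=43
i=2: 29!=43
i=3: 43==43 found!

Found at 3, 4 comps


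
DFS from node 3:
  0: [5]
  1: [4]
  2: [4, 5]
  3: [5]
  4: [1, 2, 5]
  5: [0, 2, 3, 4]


Visit 3, push [5]
Visit 5, push [4, 2, 0]
Visit 0, push []
Visit 2, push [4]
Visit 4, push [1]
Visit 1, push []

DFS order: [3, 5, 0, 2, 4, 1]


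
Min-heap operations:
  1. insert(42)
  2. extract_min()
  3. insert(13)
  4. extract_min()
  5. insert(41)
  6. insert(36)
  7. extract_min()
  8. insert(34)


insert(42) -> [42]
extract_min()->42, []
insert(13) -> [13]
extract_min()->13, []
insert(41) -> [41]
insert(36) -> [36, 41]
extract_min()->36, [41]
insert(34) -> [34, 41]

Final heap: [34, 41]


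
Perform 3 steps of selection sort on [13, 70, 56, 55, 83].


Initial: [13, 70, 56, 55, 83]
Step 1: min=13 at 0
  Swap: [13, 70, 56, 55, 83]
Step 2: min=55 at 3
  Swap: [13, 55, 56, 70, 83]
Step 3: min=56 at 2
  Swap: [13, 55, 56, 70, 83]

After 3 steps: [13, 55, 56, 70, 83]


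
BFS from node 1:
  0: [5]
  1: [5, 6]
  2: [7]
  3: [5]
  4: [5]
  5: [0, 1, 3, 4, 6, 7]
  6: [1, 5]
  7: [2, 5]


Visit 1, enqueue [5, 6]
Visit 5, enqueue [0, 3, 4, 7]
Visit 6, enqueue []
Visit 0, enqueue []
Visit 3, enqueue []
Visit 4, enqueue []
Visit 7, enqueue [2]
Visit 2, enqueue []

BFS order: [1, 5, 6, 0, 3, 4, 7, 2]


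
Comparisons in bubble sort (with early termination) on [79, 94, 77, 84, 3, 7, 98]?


Algorithm: bubble sort (with early termination)
Input: [79, 94, 77, 84, 3, 7, 98]
Sorted: [3, 7, 77, 79, 84, 94, 98]

20


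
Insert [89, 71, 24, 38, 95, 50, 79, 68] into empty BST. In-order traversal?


Insert 89: root
Insert 71: L from 89
Insert 24: L from 89 -> L from 71
Insert 38: L from 89 -> L from 71 -> R from 24
Insert 95: R from 89
Insert 50: L from 89 -> L from 71 -> R from 24 -> R from 38
Insert 79: L from 89 -> R from 71
Insert 68: L from 89 -> L from 71 -> R from 24 -> R from 38 -> R from 50

In-order: [24, 38, 50, 68, 71, 79, 89, 95]


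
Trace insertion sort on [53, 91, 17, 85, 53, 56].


Initial: [53, 91, 17, 85, 53, 56]
Insert 91: [53, 91, 17, 85, 53, 56]
Insert 17: [17, 53, 91, 85, 53, 56]
Insert 85: [17, 53, 85, 91, 53, 56]
Insert 53: [17, 53, 53, 85, 91, 56]
Insert 56: [17, 53, 53, 56, 85, 91]

Sorted: [17, 53, 53, 56, 85, 91]


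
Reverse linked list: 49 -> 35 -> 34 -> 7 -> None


Step 1: curr=49, set curr.next=prev(None) | reversed so far: 49
Step 2: curr=35, set curr.next=prev(49) | reversed so far: 35 -> 49
Step 3: curr=34, set curr.next=prev(35) | reversed so far: 34 -> 35 -> 49
Step 4: curr=7, set curr.next=prev(34) | reversed so far: 7 -> 34 -> 35 -> 49

7 -> 34 -> 35 -> 49 -> None


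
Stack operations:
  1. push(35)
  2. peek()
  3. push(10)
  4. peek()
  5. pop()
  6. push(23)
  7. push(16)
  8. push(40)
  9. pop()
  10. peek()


push(35) -> [35]
peek()->35
push(10) -> [35, 10]
peek()->10
pop()->10, [35]
push(23) -> [35, 23]
push(16) -> [35, 23, 16]
push(40) -> [35, 23, 16, 40]
pop()->40, [35, 23, 16]
peek()->16

Final stack: [35, 23, 16]


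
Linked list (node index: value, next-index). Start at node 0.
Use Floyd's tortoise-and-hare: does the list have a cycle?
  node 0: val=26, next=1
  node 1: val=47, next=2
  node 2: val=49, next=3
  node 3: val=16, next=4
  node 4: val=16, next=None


Floyd's tortoise (slow, +1) and hare (fast, +2):
  init: slow=0, fast=0
  step 1: slow=1, fast=2
  step 2: slow=2, fast=4
  step 3: fast -> None, no cycle

Cycle: no


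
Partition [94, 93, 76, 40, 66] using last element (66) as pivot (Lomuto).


Pivot: 66
  40 <= 66: swap -> [40, 93, 76, 94, 66]
Place pivot at 1: [40, 66, 76, 94, 93]

Partitioned: [40, 66, 76, 94, 93]


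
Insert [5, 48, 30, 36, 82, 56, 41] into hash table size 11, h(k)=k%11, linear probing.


Insert 5: h=5 -> slot 5
Insert 48: h=4 -> slot 4
Insert 30: h=8 -> slot 8
Insert 36: h=3 -> slot 3
Insert 82: h=5, 1 probes -> slot 6
Insert 56: h=1 -> slot 1
Insert 41: h=8, 1 probes -> slot 9

Table: [None, 56, None, 36, 48, 5, 82, None, 30, 41, None]


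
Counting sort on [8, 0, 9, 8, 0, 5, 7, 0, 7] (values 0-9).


Input: [8, 0, 9, 8, 0, 5, 7, 0, 7]
Counts: [3, 0, 0, 0, 0, 1, 0, 2, 2, 1]

Sorted: [0, 0, 0, 5, 7, 7, 8, 8, 9]


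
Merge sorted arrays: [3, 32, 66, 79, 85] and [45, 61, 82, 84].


Take 3 from A
Take 32 from A
Take 45 from B
Take 61 from B
Take 66 from A
Take 79 from A
Take 82 from B
Take 84 from B

Merged: [3, 32, 45, 61, 66, 79, 82, 84, 85]


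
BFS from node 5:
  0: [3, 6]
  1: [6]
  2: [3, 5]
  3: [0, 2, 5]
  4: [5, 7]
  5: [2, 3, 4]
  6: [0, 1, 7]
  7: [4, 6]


Visit 5, enqueue [2, 3, 4]
Visit 2, enqueue []
Visit 3, enqueue [0]
Visit 4, enqueue [7]
Visit 0, enqueue [6]
Visit 7, enqueue []
Visit 6, enqueue [1]
Visit 1, enqueue []

BFS order: [5, 2, 3, 4, 0, 7, 6, 1]


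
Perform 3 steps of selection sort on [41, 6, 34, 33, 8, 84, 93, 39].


Initial: [41, 6, 34, 33, 8, 84, 93, 39]
Step 1: min=6 at 1
  Swap: [6, 41, 34, 33, 8, 84, 93, 39]
Step 2: min=8 at 4
  Swap: [6, 8, 34, 33, 41, 84, 93, 39]
Step 3: min=33 at 3
  Swap: [6, 8, 33, 34, 41, 84, 93, 39]

After 3 steps: [6, 8, 33, 34, 41, 84, 93, 39]


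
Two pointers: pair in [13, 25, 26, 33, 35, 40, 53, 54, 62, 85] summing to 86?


lo=0(13)+hi=9(85)=98
lo=0(13)+hi=8(62)=75
lo=1(25)+hi=8(62)=87
lo=1(25)+hi=7(54)=79
lo=2(26)+hi=7(54)=80
lo=3(33)+hi=7(54)=87
lo=3(33)+hi=6(53)=86

Yes: 33+53=86


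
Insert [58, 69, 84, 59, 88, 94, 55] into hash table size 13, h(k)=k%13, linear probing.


Insert 58: h=6 -> slot 6
Insert 69: h=4 -> slot 4
Insert 84: h=6, 1 probes -> slot 7
Insert 59: h=7, 1 probes -> slot 8
Insert 88: h=10 -> slot 10
Insert 94: h=3 -> slot 3
Insert 55: h=3, 2 probes -> slot 5

Table: [None, None, None, 94, 69, 55, 58, 84, 59, None, 88, None, None]


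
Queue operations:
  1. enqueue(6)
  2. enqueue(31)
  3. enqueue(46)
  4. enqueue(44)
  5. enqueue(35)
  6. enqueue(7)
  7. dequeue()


enqueue(6) -> [6]
enqueue(31) -> [6, 31]
enqueue(46) -> [6, 31, 46]
enqueue(44) -> [6, 31, 46, 44]
enqueue(35) -> [6, 31, 46, 44, 35]
enqueue(7) -> [6, 31, 46, 44, 35, 7]
dequeue()->6, [31, 46, 44, 35, 7]

Final queue: [31, 46, 44, 35, 7]


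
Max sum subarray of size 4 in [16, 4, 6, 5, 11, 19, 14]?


[0:4]: 31
[1:5]: 26
[2:6]: 41
[3:7]: 49

Max: 49 at [3:7]


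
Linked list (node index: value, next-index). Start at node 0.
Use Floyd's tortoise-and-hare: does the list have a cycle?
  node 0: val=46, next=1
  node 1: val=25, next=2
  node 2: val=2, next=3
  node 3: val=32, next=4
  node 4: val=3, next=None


Floyd's tortoise (slow, +1) and hare (fast, +2):
  init: slow=0, fast=0
  step 1: slow=1, fast=2
  step 2: slow=2, fast=4
  step 3: fast -> None, no cycle

Cycle: no


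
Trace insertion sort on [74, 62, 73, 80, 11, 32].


Initial: [74, 62, 73, 80, 11, 32]
Insert 62: [62, 74, 73, 80, 11, 32]
Insert 73: [62, 73, 74, 80, 11, 32]
Insert 80: [62, 73, 74, 80, 11, 32]
Insert 11: [11, 62, 73, 74, 80, 32]
Insert 32: [11, 32, 62, 73, 74, 80]

Sorted: [11, 32, 62, 73, 74, 80]


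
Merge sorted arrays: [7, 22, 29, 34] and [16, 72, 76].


Take 7 from A
Take 16 from B
Take 22 from A
Take 29 from A
Take 34 from A

Merged: [7, 16, 22, 29, 34, 72, 76]


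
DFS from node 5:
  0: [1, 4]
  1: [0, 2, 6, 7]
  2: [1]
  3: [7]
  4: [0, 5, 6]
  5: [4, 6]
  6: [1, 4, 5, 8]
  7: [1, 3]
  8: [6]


Visit 5, push [6, 4]
Visit 4, push [6, 0]
Visit 0, push [1]
Visit 1, push [7, 6, 2]
Visit 2, push []
Visit 6, push [8]
Visit 8, push []
Visit 7, push [3]
Visit 3, push []

DFS order: [5, 4, 0, 1, 2, 6, 8, 7, 3]


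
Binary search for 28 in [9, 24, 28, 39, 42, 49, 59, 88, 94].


Step 1: lo=0, hi=8, mid=4, val=42
Step 2: lo=0, hi=3, mid=1, val=24
Step 3: lo=2, hi=3, mid=2, val=28

Found at index 2


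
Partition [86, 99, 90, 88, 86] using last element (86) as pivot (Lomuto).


Pivot: 86
  86 <= 86: advance i (no swap)
Place pivot at 1: [86, 86, 90, 88, 99]

Partitioned: [86, 86, 90, 88, 99]


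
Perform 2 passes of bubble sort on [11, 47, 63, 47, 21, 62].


Initial: [11, 47, 63, 47, 21, 62]
Pass 1: [11, 47, 47, 21, 62, 63] (3 swaps)
Pass 2: [11, 47, 21, 47, 62, 63] (1 swaps)

After 2 passes: [11, 47, 21, 47, 62, 63]


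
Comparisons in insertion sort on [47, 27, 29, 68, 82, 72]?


Algorithm: insertion sort
Input: [47, 27, 29, 68, 82, 72]
Sorted: [27, 29, 47, 68, 72, 82]

7


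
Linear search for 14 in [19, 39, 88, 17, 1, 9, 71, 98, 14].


i=0: 19!=14
i=1: 39!=14
i=2: 88!=14
i=3: 17!=14
i=4: 1!=14
i=5: 9!=14
i=6: 71!=14
i=7: 98!=14
i=8: 14==14 found!

Found at 8, 9 comps


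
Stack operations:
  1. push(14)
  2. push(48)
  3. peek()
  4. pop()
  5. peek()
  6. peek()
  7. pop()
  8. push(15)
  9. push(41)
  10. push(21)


push(14) -> [14]
push(48) -> [14, 48]
peek()->48
pop()->48, [14]
peek()->14
peek()->14
pop()->14, []
push(15) -> [15]
push(41) -> [15, 41]
push(21) -> [15, 41, 21]

Final stack: [15, 41, 21]


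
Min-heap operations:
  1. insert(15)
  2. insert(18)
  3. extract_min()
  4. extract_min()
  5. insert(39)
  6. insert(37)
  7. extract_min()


insert(15) -> [15]
insert(18) -> [15, 18]
extract_min()->15, [18]
extract_min()->18, []
insert(39) -> [39]
insert(37) -> [37, 39]
extract_min()->37, [39]

Final heap: [39]


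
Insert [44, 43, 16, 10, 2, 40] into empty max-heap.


Insert 44: [44]
Insert 43: [44, 43]
Insert 16: [44, 43, 16]
Insert 10: [44, 43, 16, 10]
Insert 2: [44, 43, 16, 10, 2]
Insert 40: [44, 43, 40, 10, 2, 16]

Final heap: [44, 43, 40, 10, 2, 16]


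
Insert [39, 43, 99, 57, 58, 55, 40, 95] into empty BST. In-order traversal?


Insert 39: root
Insert 43: R from 39
Insert 99: R from 39 -> R from 43
Insert 57: R from 39 -> R from 43 -> L from 99
Insert 58: R from 39 -> R from 43 -> L from 99 -> R from 57
Insert 55: R from 39 -> R from 43 -> L from 99 -> L from 57
Insert 40: R from 39 -> L from 43
Insert 95: R from 39 -> R from 43 -> L from 99 -> R from 57 -> R from 58

In-order: [39, 40, 43, 55, 57, 58, 95, 99]


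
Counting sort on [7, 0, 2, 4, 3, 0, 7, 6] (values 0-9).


Input: [7, 0, 2, 4, 3, 0, 7, 6]
Counts: [2, 0, 1, 1, 1, 0, 1, 2, 0, 0]

Sorted: [0, 0, 2, 3, 4, 6, 7, 7]


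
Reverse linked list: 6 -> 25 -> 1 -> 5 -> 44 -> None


Step 1: curr=6, set curr.next=prev(None) | reversed so far: 6
Step 2: curr=25, set curr.next=prev(6) | reversed so far: 25 -> 6
Step 3: curr=1, set curr.next=prev(25) | reversed so far: 1 -> 25 -> 6
Step 4: curr=5, set curr.next=prev(1) | reversed so far: 5 -> 1 -> 25 -> 6
Step 5: curr=44, set curr.next=prev(5) | reversed so far: 44 -> 5 -> 1 -> 25 -> 6

44 -> 5 -> 1 -> 25 -> 6 -> None


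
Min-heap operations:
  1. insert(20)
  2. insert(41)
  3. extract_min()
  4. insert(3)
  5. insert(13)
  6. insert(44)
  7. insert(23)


insert(20) -> [20]
insert(41) -> [20, 41]
extract_min()->20, [41]
insert(3) -> [3, 41]
insert(13) -> [3, 41, 13]
insert(44) -> [3, 41, 13, 44]
insert(23) -> [3, 23, 13, 44, 41]

Final heap: [3, 23, 13, 44, 41]


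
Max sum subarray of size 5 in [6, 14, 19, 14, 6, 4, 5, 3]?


[0:5]: 59
[1:6]: 57
[2:7]: 48
[3:8]: 32

Max: 59 at [0:5]


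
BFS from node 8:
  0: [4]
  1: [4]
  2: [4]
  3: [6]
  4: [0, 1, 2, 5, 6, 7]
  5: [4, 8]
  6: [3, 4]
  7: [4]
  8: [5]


Visit 8, enqueue [5]
Visit 5, enqueue [4]
Visit 4, enqueue [0, 1, 2, 6, 7]
Visit 0, enqueue []
Visit 1, enqueue []
Visit 2, enqueue []
Visit 6, enqueue [3]
Visit 7, enqueue []
Visit 3, enqueue []

BFS order: [8, 5, 4, 0, 1, 2, 6, 7, 3]


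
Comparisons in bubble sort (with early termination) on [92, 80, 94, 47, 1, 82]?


Algorithm: bubble sort (with early termination)
Input: [92, 80, 94, 47, 1, 82]
Sorted: [1, 47, 80, 82, 92, 94]

15


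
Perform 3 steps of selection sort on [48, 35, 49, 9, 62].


Initial: [48, 35, 49, 9, 62]
Step 1: min=9 at 3
  Swap: [9, 35, 49, 48, 62]
Step 2: min=35 at 1
  Swap: [9, 35, 49, 48, 62]
Step 3: min=48 at 3
  Swap: [9, 35, 48, 49, 62]

After 3 steps: [9, 35, 48, 49, 62]


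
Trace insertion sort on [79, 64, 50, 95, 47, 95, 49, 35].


Initial: [79, 64, 50, 95, 47, 95, 49, 35]
Insert 64: [64, 79, 50, 95, 47, 95, 49, 35]
Insert 50: [50, 64, 79, 95, 47, 95, 49, 35]
Insert 95: [50, 64, 79, 95, 47, 95, 49, 35]
Insert 47: [47, 50, 64, 79, 95, 95, 49, 35]
Insert 95: [47, 50, 64, 79, 95, 95, 49, 35]
Insert 49: [47, 49, 50, 64, 79, 95, 95, 35]
Insert 35: [35, 47, 49, 50, 64, 79, 95, 95]

Sorted: [35, 47, 49, 50, 64, 79, 95, 95]


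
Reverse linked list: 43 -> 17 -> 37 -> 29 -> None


Step 1: curr=43, set curr.next=prev(None) | reversed so far: 43
Step 2: curr=17, set curr.next=prev(43) | reversed so far: 17 -> 43
Step 3: curr=37, set curr.next=prev(17) | reversed so far: 37 -> 17 -> 43
Step 4: curr=29, set curr.next=prev(37) | reversed so far: 29 -> 37 -> 17 -> 43

29 -> 37 -> 17 -> 43 -> None


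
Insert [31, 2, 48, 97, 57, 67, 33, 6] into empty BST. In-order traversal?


Insert 31: root
Insert 2: L from 31
Insert 48: R from 31
Insert 97: R from 31 -> R from 48
Insert 57: R from 31 -> R from 48 -> L from 97
Insert 67: R from 31 -> R from 48 -> L from 97 -> R from 57
Insert 33: R from 31 -> L from 48
Insert 6: L from 31 -> R from 2

In-order: [2, 6, 31, 33, 48, 57, 67, 97]


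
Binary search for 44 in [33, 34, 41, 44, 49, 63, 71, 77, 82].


Step 1: lo=0, hi=8, mid=4, val=49
Step 2: lo=0, hi=3, mid=1, val=34
Step 3: lo=2, hi=3, mid=2, val=41
Step 4: lo=3, hi=3, mid=3, val=44

Found at index 3


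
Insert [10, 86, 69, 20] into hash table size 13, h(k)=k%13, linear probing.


Insert 10: h=10 -> slot 10
Insert 86: h=8 -> slot 8
Insert 69: h=4 -> slot 4
Insert 20: h=7 -> slot 7

Table: [None, None, None, None, 69, None, None, 20, 86, None, 10, None, None]


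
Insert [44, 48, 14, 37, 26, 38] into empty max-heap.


Insert 44: [44]
Insert 48: [48, 44]
Insert 14: [48, 44, 14]
Insert 37: [48, 44, 14, 37]
Insert 26: [48, 44, 14, 37, 26]
Insert 38: [48, 44, 38, 37, 26, 14]

Final heap: [48, 44, 38, 37, 26, 14]


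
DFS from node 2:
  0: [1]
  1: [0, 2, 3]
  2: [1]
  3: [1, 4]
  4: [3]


Visit 2, push [1]
Visit 1, push [3, 0]
Visit 0, push []
Visit 3, push [4]
Visit 4, push []

DFS order: [2, 1, 0, 3, 4]


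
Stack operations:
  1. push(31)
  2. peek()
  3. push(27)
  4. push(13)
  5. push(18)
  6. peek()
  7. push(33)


push(31) -> [31]
peek()->31
push(27) -> [31, 27]
push(13) -> [31, 27, 13]
push(18) -> [31, 27, 13, 18]
peek()->18
push(33) -> [31, 27, 13, 18, 33]

Final stack: [31, 27, 13, 18, 33]
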